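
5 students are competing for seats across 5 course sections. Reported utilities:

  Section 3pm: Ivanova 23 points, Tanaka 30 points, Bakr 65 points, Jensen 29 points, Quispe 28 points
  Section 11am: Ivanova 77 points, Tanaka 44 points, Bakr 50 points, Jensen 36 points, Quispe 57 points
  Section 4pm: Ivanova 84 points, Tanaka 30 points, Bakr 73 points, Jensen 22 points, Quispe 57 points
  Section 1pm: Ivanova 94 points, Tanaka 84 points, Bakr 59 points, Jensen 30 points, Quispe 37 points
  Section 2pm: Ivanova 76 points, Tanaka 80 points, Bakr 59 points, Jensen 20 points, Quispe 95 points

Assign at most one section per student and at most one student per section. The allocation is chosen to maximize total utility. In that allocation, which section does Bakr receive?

Optimal: Ivanova→Section 4pm (84 points), Tanaka→Section 1pm (84 points), Bakr→Section 3pm (65 points), Jensen→Section 11am (36 points), Quispe→Section 2pm (95 points) — total 84+84+65+36+95 = 364 points.
Column-greedy (each section in turn goes to its best remaining student) gives 303 points, worse by 61.
Bakr's own top section is Section 4pm (73 points), but forcing Bakr→Section 4pm and reassigning the rest optimally gives only 358 points — worse by 6.

Bakr receives Section 3pm.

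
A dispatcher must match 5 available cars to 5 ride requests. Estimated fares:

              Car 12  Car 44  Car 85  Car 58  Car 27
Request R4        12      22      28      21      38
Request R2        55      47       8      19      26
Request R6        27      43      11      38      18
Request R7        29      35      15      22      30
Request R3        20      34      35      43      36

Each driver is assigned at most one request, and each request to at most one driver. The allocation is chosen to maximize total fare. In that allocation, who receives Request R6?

Optimal: Car 12→Request R2 ($55), Car 44→Request R7 ($35), Car 85→Request R3 ($35), Car 58→Request R6 ($38), Car 27→Request R4 ($38) — total 55+35+35+38+38 = $201.
Column-greedy (each request in turn goes to its best remaining driver) gives $193, worse by 8.
Swapping Car 12↔Car 58 (Car 12→Request R6 $27, Car 58→Request R2 $19) loses 47.
Car 58's own top request is Request R3 ($43), but forcing Car 58→Request R3 and reassigning the rest optimally gives only $199 — worse by 2.

Car 58 receives Request R6.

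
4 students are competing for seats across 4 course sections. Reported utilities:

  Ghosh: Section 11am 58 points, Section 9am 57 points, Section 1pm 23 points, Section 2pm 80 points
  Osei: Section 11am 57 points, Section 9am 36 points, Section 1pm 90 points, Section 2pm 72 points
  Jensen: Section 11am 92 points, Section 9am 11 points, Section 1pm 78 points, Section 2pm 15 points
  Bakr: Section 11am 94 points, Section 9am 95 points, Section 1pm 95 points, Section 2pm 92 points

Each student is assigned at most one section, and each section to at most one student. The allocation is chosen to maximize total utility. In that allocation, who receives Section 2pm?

Ghosh receives Section 2pm.

Optimal: Ghosh→Section 2pm (80 points), Osei→Section 1pm (90 points), Jensen→Section 11am (92 points), Bakr→Section 9am (95 points) — total 80+90+92+95 = 357 points.
Column-greedy (each section in turn goes to its best remaining student) gives 256 points, worse by 101.
Swapping Bakr↔Jensen (Bakr→Section 11am 94 points, Jensen→Section 9am 11 points) loses 82.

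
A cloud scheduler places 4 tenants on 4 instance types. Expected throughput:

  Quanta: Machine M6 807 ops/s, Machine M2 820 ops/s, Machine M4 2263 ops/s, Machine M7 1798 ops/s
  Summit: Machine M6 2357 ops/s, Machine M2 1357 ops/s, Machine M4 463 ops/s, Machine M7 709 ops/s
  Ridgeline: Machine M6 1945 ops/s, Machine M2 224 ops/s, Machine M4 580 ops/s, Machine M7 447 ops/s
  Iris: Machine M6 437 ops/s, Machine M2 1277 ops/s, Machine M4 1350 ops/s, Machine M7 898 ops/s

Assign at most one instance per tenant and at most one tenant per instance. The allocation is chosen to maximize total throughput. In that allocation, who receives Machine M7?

Iris receives Machine M7.

Optimal: Quanta→Machine M4 (2263 ops/s), Summit→Machine M2 (1357 ops/s), Ridgeline→Machine M6 (1945 ops/s), Iris→Machine M7 (898 ops/s) — total 2263+1357+1945+898 = 6463 ops/s.
Max-entry greedy (repeatedly take the single best remaining cell) gives 6344 ops/s, worse by 119.
Iris's own top instance is Machine M4 (1350 ops/s), but forcing Iris→Machine M4 and reassigning the rest optimally gives only 6450 ops/s — worse by 13.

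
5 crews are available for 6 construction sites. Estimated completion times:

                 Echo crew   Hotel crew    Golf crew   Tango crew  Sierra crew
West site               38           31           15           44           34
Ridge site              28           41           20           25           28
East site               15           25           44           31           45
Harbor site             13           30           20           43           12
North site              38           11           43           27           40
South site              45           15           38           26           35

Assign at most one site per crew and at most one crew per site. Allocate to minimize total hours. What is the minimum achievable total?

Optimal: Echo crew→East site (15 hours), Hotel crew→North site (11 hours), Golf crew→West site (15 hours), Tango crew→Ridge site (25 hours), Sierra crew→Harbor site (12 hours) — total 15+11+15+25+12 = 78 hours.
Row-greedy (each crew in turn takes its cheapest remaining site) gives 99 hours, worse by 21.

Min total: 78 hours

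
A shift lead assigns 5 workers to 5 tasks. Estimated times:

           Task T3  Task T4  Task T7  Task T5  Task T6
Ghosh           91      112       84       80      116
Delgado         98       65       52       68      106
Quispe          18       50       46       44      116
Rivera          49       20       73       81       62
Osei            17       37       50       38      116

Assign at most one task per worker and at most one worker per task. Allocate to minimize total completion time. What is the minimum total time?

Min total: 244 min

Optimal: Ghosh→Task T6 (116 min), Delgado→Task T7 (52 min), Quispe→Task T3 (18 min), Rivera→Task T4 (20 min), Osei→Task T5 (38 min) — total 116+52+18+20+38 = 244 min.
No other one-to-one assignment undercuts 244 min.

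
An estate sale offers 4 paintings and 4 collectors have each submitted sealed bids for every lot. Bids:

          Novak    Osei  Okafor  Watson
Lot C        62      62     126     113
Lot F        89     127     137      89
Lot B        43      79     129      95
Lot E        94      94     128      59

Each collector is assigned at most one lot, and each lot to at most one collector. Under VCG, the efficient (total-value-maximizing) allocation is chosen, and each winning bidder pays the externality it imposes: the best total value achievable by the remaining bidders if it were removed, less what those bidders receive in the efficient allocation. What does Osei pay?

Osei pays $8.

Efficient allocation: Novak→Lot E ($94), Osei→Lot F ($127), Okafor→Lot B ($129), Watson→Lot C ($113); total welfare W = $463.
Osei receives Lot F at value $127, so the others get W − 127 = $336.
Without Osei: best allocation of the remaining 3 bidders over all 4 lots is Novak→Lot E ($94), Okafor→Lot F ($137), Watson→Lot C ($113), total $344.
VCG payment = (others' best without Osei) − (others' welfare with Osei) = 344 − 336 = $8.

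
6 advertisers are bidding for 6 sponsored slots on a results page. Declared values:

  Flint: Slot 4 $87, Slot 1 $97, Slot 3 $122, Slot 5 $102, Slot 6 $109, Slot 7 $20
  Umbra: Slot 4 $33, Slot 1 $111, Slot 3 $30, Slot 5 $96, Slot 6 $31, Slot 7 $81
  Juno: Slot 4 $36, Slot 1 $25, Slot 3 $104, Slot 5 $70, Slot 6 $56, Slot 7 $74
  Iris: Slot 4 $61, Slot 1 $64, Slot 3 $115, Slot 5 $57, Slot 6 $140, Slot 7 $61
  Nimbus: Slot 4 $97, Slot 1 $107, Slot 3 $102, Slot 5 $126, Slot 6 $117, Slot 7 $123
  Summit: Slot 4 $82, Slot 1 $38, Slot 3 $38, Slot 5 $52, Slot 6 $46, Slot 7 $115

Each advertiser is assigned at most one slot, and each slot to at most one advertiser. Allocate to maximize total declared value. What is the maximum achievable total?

Max total: $683

This is the linear assignment problem.
Optimal: Flint→Slot 4 ($87), Umbra→Slot 1 ($111), Juno→Slot 3 ($104), Iris→Slot 6 ($140), Nimbus→Slot 5 ($126), Summit→Slot 7 ($115) — total 87+111+104+140+126+115 = $683.
Swapping Nimbus↔Summit (Nimbus→Slot 7 $123, Summit→Slot 5 $52) loses 66.
Checked against all permutations: $683 is optimal.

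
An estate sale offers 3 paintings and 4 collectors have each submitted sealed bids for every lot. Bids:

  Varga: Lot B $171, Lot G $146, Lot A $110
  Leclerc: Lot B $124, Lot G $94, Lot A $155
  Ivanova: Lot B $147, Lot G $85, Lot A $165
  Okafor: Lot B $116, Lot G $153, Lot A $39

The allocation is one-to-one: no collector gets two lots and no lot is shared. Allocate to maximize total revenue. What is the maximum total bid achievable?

Maximum total: $489

Optimal: Varga→Lot B ($171), Okafor→Lot G ($153), Ivanova→Lot A ($165) — total 171+153+165 = $489.
Row-greedy (each collector in turn takes its best remaining lot) gives $411, worse by 78.
Swapping Okafor↔Ivanova (Okafor→Lot A $39, Ivanova→Lot G $85) loses 194.
Every other assignment is strictly worse.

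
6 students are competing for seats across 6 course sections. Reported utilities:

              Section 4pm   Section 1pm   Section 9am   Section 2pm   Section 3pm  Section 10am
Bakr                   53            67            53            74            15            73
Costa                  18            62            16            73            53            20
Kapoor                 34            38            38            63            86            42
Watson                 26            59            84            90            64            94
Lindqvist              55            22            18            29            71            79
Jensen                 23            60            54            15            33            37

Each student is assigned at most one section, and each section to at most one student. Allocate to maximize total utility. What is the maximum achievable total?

Treat this as an assignment problem: match each student to one section.
Optimal: Bakr→Section 4pm (53 points), Costa→Section 2pm (73 points), Kapoor→Section 3pm (86 points), Watson→Section 9am (84 points), Lindqvist→Section 10am (79 points), Jensen→Section 1pm (60 points) — total 53+73+86+84+79+60 = 435 points.
Max-entry greedy (repeatedly take the single best remaining cell) gives 425 points, worse by 10.
Swapping Costa↔Kapoor (Costa→Section 3pm 53 points, Kapoor→Section 2pm 63 points) loses 43.

Maximum total: 435 points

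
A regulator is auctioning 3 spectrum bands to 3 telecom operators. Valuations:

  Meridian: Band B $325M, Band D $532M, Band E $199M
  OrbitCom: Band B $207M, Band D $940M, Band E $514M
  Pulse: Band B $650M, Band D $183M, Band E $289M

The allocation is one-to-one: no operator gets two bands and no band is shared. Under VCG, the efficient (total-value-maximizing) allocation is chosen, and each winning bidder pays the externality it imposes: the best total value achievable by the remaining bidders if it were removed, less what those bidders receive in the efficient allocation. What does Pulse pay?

Efficient allocation: Meridian→Band E ($199M), OrbitCom→Band D ($940M), Pulse→Band B ($650M); total welfare W = $1789M.
Pulse receives Band B at value $650M, so the others get W − 650 = $1139M.
Without Pulse: best allocation of the remaining 2 bidders over all 3 bands is Meridian→Band B ($325M), OrbitCom→Band D ($940M), total $1265M.
VCG payment = (others' best without Pulse) − (others' welfare with Pulse) = 1265 − 1139 = $126M.

Pulse pays $126M.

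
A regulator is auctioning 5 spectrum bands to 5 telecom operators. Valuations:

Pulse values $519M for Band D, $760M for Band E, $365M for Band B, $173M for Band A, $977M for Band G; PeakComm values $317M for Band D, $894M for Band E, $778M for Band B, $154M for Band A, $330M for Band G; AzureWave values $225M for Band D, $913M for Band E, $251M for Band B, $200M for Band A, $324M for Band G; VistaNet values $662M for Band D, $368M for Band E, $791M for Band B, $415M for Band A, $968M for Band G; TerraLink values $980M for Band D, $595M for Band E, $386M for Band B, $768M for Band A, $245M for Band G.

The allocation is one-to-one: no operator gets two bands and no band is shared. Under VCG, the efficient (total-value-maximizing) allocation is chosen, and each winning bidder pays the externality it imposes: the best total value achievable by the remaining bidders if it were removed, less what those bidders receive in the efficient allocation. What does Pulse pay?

Pulse pays $518M.

Efficient allocation: Pulse→Band G ($977M), PeakComm→Band B ($778M), AzureWave→Band E ($913M), VistaNet→Band D ($662M), TerraLink→Band A ($768M); total welfare W = $4098M.
Pulse receives Band G at value $977M, so the others get W − 977 = $3121M.
Without Pulse: best allocation of the remaining 4 bidders over all 5 bands is PeakComm→Band B ($778M), AzureWave→Band E ($913M), VistaNet→Band G ($968M), TerraLink→Band D ($980M), total $3639M.
VCG payment = (others' best without Pulse) − (others' welfare with Pulse) = 3639 − 3121 = $518M.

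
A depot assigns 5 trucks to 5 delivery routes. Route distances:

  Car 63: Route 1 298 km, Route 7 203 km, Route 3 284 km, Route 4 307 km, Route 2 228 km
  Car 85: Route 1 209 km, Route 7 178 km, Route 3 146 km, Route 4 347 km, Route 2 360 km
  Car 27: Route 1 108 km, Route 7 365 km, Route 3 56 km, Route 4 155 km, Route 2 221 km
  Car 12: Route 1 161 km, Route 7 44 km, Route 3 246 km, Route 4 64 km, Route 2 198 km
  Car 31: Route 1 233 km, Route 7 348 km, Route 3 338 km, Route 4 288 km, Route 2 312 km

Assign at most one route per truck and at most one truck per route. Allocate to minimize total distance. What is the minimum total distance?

Treat this as an assignment problem: match each truck to one route.
Optimal: Car 63→Route 2 (228 km), Car 85→Route 7 (178 km), Car 27→Route 3 (56 km), Car 12→Route 4 (64 km), Car 31→Route 1 (233 km) — total 228+178+56+64+233 = 759 km.
Column-greedy (each route in turn goes to its cheapest remaining truck) gives 814 km, worse by 55.

Min total: 759 km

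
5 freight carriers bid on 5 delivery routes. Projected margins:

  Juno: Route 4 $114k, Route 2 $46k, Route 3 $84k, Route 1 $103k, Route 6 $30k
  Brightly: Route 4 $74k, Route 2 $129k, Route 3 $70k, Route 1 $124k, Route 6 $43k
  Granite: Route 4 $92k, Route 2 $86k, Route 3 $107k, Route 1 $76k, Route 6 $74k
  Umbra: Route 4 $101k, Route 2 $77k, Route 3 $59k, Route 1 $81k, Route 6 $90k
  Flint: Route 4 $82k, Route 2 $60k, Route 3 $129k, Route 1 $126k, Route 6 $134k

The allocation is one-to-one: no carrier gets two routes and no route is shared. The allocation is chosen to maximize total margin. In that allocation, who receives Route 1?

Optimal: Juno→Route 1 ($103k), Brightly→Route 2 ($129k), Granite→Route 3 ($107k), Umbra→Route 4 ($101k), Flint→Route 6 ($134k) — total 103+129+107+101+134 = $574k.
Row-greedy (each carrier in turn takes its best remaining route) gives $566k, worse by 8.
Next-best assignment: Juno→Route 4, Brightly→Route 2, Granite→Route 3, Umbra→Route 6, Flint→Route 1 = $566k.
Swapping Granite↔Brightly (Granite→Route 2 $86k, Brightly→Route 3 $70k) loses 80.
Juno's own top route is Route 4 ($114k), but forcing Juno→Route 4 and reassigning the rest optimally gives only $566k — worse by 8.

Juno receives Route 1.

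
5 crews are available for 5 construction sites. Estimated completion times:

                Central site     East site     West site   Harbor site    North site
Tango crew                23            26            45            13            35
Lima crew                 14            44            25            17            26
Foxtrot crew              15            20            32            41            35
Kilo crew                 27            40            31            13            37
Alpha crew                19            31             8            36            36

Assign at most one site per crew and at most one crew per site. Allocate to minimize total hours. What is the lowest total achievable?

Minimum total: 88 hours

This is the linear assignment problem.
Optimal: Tango crew→East site (26 hours), Lima crew→North site (26 hours), Foxtrot crew→Central site (15 hours), Kilo crew→Harbor site (13 hours), Alpha crew→West site (8 hours) — total 26+26+15+13+8 = 88 hours.
Row-greedy (each crew in turn takes its cheapest remaining site) gives 114 hours, worse by 26.
Next-best assignment: Tango crew→Central site, Lima crew→North site, Foxtrot crew→East site, Kilo crew→Harbor site, Alpha crew→West site = 90 hours.
Swapping Lima crew↔Tango crew (Lima crew→East site 44 hours, Tango crew→North site 35 hours) adds 27.
Every other assignment is strictly worse.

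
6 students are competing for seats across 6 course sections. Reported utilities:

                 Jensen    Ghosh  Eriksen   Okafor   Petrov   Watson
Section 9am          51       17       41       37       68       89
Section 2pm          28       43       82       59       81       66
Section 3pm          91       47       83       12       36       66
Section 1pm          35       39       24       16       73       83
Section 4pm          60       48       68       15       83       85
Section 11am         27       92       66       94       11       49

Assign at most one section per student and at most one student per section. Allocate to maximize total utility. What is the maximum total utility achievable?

Optimal: Jensen→Section 3pm (91 points), Ghosh→Section 1pm (39 points), Eriksen→Section 2pm (82 points), Okafor→Section 11am (94 points), Petrov→Section 4pm (83 points), Watson→Section 9am (89 points) — total 91+39+82+94+83+89 = 478 points.
Row-greedy (each student in turn takes its best remaining section) gives 468 points, worse by 10.
Swapping Okafor↔Jensen (Okafor→Section 3pm 12 points, Jensen→Section 11am 27 points) loses 146.

Maximum total: 478 points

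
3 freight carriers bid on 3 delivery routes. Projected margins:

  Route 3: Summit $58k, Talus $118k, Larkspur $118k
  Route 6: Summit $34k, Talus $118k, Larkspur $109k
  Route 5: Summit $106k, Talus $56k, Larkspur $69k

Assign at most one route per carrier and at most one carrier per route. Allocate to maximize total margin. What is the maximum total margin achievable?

Maximum total: $342k

This is the linear assignment problem.
Optimal: Summit→Route 5 ($106k), Talus→Route 6 ($118k), Larkspur→Route 3 ($118k) — total 106+118+118 = $342k.
Column-greedy (each route in turn goes to its best remaining carrier) gives $333k, worse by 9.
Checked against all permutations: $342k is optimal.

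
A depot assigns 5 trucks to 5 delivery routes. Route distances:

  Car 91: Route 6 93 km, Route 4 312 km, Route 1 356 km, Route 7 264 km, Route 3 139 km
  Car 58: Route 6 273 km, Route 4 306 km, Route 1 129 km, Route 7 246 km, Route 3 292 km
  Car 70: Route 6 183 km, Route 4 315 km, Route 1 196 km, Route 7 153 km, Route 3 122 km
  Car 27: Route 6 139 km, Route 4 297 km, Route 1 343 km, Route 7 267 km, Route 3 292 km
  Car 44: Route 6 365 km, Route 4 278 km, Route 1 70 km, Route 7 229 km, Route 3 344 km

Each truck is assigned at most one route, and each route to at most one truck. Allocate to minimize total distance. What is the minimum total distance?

Min total: 807 km

Optimal: Car 91→Route 3 (139 km), Car 58→Route 4 (306 km), Car 70→Route 7 (153 km), Car 27→Route 6 (139 km), Car 44→Route 1 (70 km) — total 139+306+153+139+70 = 807 km.
Column-greedy (each route in turn goes to its cheapest remaining truck) gives 945 km, worse by 138.
Next-best assignment: Car 91→Route 6, Car 58→Route 7, Car 70→Route 3, Car 27→Route 4, Car 44→Route 1 = 828 km.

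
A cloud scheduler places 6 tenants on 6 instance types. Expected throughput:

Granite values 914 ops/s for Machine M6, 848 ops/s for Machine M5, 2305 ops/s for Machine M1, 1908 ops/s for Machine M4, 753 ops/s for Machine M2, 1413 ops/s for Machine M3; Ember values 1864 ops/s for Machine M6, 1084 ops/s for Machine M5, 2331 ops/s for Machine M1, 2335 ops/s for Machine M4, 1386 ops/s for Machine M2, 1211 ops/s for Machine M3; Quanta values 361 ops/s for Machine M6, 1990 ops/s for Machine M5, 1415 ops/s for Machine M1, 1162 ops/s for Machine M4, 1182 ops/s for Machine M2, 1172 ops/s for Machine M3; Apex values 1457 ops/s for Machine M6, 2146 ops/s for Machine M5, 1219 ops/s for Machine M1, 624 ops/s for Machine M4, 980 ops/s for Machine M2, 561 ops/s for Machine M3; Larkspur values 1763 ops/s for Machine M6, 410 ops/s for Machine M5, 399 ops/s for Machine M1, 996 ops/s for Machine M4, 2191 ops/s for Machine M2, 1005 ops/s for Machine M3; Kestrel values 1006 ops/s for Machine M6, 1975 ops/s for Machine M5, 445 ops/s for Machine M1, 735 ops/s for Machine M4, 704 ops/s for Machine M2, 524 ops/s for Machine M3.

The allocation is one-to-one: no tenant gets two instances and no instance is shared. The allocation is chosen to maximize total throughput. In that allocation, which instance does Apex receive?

Apex receives Machine M6.

This is a one-to-one assignment (maximum-weight bipartite matching).
Optimal: Granite→Machine M1 (2305 ops/s), Ember→Machine M4 (2335 ops/s), Quanta→Machine M3 (1172 ops/s), Apex→Machine M6 (1457 ops/s), Larkspur→Machine M2 (2191 ops/s), Kestrel→Machine M5 (1975 ops/s) — total 2305+2335+1172+1457+2191+1975 = 11435 ops/s.
Max-entry greedy (repeatedly take the single best remaining cell) gives 11155 ops/s, worse by 280.
Next-best assignment: Granite→Machine M1, Ember→Machine M4, Quanta→Machine M3, Apex→Machine M5, Larkspur→Machine M2, Kestrel→Machine M6 = 11155 ops/s.
Swapping Apex↔Larkspur (Apex→Machine M2 980 ops/s, Larkspur→Machine M6 1763 ops/s) loses 905.
Apex's own top instance is Machine M5 (2146 ops/s), but forcing Apex→Machine M5 and reassigning the rest optimally gives only 11155 ops/s — worse by 280.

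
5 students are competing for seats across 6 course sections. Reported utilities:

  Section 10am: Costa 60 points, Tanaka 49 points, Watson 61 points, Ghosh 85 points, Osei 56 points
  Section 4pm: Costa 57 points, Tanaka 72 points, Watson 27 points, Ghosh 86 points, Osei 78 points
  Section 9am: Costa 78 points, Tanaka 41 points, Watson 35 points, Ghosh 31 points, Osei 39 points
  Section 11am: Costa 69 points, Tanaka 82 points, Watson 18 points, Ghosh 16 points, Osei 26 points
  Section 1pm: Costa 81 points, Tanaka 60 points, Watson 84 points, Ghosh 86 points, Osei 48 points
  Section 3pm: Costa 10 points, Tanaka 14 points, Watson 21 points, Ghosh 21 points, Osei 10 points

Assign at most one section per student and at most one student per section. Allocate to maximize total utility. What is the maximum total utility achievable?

Max total: 407 points

Optimal: Costa→Section 9am (78 points), Tanaka→Section 11am (82 points), Watson→Section 1pm (84 points), Ghosh→Section 10am (85 points), Osei→Section 4pm (78 points) — total 78+82+84+85+78 = 407 points.
Row-greedy (each student in turn takes its best remaining section) gives 349 points, worse by 58.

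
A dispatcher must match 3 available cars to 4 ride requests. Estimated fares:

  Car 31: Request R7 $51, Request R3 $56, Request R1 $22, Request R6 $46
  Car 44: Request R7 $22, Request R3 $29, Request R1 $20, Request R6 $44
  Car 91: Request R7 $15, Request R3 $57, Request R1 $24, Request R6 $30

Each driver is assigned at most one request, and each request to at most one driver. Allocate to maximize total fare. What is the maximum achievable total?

Max total: $152

Optimal: Car 31→Request R7 ($51), Car 44→Request R6 ($44), Car 91→Request R3 ($57) — total 51+44+57 = $152.
Swapping Car 44↔Car 91 (Car 44→Request R3 $29, Car 91→Request R6 $30) loses 42.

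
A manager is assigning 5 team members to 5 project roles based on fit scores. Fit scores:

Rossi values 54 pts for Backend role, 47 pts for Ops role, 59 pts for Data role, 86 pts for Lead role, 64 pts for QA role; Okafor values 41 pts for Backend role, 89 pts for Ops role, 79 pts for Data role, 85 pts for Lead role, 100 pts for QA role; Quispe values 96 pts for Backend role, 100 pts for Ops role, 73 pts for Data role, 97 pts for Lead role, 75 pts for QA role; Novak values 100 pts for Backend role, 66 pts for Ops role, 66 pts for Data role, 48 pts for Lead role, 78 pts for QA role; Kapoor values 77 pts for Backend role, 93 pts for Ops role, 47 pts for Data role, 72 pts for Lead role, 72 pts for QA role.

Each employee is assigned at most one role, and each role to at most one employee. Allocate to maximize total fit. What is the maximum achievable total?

Optimal: Rossi→Lead role (86 pts), Okafor→QA role (100 pts), Quispe→Data role (73 pts), Novak→Backend role (100 pts), Kapoor→Ops role (93 pts) — total 86+100+73+100+93 = 452 pts.
Row-greedy (each employee in turn takes its best remaining role) gives 433 pts, worse by 19.
Next-best assignment: Rossi→Data role, Okafor→QA role, Quispe→Lead role, Novak→Backend role, Kapoor→Ops role = 449 pts.

Max total: 452 pts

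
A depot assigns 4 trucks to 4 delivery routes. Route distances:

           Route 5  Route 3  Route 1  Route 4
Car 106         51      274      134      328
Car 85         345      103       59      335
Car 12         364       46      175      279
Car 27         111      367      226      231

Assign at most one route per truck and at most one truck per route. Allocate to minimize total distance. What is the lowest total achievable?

Optimal: Car 106→Route 5 (51 km), Car 85→Route 1 (59 km), Car 12→Route 3 (46 km), Car 27→Route 4 (231 km) — total 51+59+46+231 = 387 km.
Next-best assignment: Car 106→Route 4, Car 85→Route 1, Car 12→Route 3, Car 27→Route 5 = 544 km.
Every other assignment is strictly worse.

Minimum total: 387 km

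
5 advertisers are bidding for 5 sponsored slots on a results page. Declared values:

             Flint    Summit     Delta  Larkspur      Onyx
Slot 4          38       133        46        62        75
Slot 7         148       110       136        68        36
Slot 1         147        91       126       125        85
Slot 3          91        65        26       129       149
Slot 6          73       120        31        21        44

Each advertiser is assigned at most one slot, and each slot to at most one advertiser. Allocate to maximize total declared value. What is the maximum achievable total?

Max total: $616

Optimal: Flint→Slot 6 ($73), Summit→Slot 4 ($133), Delta→Slot 7 ($136), Larkspur→Slot 1 ($125), Onyx→Slot 3 ($149) — total 73+133+136+125+149 = $616.
Column-greedy (each slot in turn goes to its best remaining advertiser) gives $577, worse by 39.
Next-best assignment: Flint→Slot 1, Summit→Slot 6, Delta→Slot 7, Larkspur→Slot 4, Onyx→Slot 3 = $614.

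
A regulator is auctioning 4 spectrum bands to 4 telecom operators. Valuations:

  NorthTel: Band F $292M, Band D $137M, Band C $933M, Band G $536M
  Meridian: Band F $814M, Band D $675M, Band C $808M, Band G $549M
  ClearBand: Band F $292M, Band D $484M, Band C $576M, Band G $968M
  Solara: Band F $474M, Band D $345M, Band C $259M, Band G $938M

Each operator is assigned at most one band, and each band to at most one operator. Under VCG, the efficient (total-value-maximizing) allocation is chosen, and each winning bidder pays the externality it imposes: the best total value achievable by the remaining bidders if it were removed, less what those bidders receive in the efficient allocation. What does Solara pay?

Efficient allocation: NorthTel→Band C ($933M), Meridian→Band F ($814M), ClearBand→Band D ($484M), Solara→Band G ($938M); total welfare W = $3169M.
Solara receives Band G at value $938M, so the others get W − 938 = $2231M.
Without Solara: best allocation of the remaining 3 bidders over all 4 bands is NorthTel→Band C ($933M), Meridian→Band F ($814M), ClearBand→Band G ($968M), total $2715M.
VCG payment = (others' best without Solara) − (others' welfare with Solara) = 2715 − 2231 = $484M.

Solara pays $484M.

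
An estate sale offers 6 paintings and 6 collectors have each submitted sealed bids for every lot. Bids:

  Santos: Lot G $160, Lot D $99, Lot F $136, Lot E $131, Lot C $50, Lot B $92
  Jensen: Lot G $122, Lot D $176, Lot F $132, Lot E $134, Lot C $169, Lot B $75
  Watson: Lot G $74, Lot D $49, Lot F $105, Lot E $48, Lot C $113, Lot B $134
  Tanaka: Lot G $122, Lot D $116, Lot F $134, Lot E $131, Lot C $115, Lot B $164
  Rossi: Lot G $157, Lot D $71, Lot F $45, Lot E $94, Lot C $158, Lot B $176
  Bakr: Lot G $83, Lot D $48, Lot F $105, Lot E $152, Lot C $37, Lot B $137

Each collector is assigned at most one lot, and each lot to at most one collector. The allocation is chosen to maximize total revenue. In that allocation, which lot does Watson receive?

Optimal: Santos→Lot G ($160), Jensen→Lot D ($176), Watson→Lot F ($105), Tanaka→Lot B ($164), Rossi→Lot C ($158), Bakr→Lot E ($152) — total 160+176+105+164+158+152 = $915.
Row-greedy (each collector in turn takes its best remaining lot) gives $914, worse by 1.
Swapping Rossi↔Jensen (Rossi→Lot D $71, Jensen→Lot C $169) loses 94.
Checked against all permutations: $915 is optimal.
Watson's own top lot is Lot B ($134), but forcing Watson→Lot B and reassigning the rest optimally gives only $914 — worse by 1.

Watson receives Lot F.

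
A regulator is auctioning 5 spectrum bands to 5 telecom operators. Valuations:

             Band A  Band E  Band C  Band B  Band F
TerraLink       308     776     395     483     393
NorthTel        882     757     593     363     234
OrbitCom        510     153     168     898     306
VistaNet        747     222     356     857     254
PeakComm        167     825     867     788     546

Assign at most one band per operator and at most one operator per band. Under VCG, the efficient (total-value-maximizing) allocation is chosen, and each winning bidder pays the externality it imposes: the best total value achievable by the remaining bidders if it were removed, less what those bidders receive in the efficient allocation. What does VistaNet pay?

Efficient allocation: TerraLink→Band E ($776M), NorthTel→Band A ($882M), OrbitCom→Band F ($306M), VistaNet→Band B ($857M), PeakComm→Band C ($867M); total welfare W = $3688M.
VistaNet receives Band B at value $857M, so the others get W − 857 = $2831M.
Without VistaNet: best allocation of the remaining 4 bidders over all 5 bands is TerraLink→Band E ($776M), NorthTel→Band A ($882M), OrbitCom→Band B ($898M), PeakComm→Band C ($867M), total $3423M.
VCG payment = (others' best without VistaNet) − (others' welfare with VistaNet) = 3423 − 2831 = $592M.

VistaNet pays $592M.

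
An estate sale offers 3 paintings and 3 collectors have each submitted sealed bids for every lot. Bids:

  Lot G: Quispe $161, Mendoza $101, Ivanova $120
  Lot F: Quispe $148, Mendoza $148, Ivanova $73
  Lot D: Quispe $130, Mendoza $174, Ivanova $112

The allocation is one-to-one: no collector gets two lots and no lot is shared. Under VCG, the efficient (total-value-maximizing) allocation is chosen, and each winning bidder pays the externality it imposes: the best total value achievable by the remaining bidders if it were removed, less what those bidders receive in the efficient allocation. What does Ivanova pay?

Ivanova pays $13.

Efficient allocation: Quispe→Lot F ($148), Mendoza→Lot D ($174), Ivanova→Lot G ($120); total welfare W = $442.
Ivanova receives Lot G at value $120, so the others get W − 120 = $322.
Without Ivanova: best allocation of the remaining 2 bidders over all 3 lots is Quispe→Lot G ($161), Mendoza→Lot D ($174), total $335.
VCG payment = (others' best without Ivanova) − (others' welfare with Ivanova) = 335 − 322 = $13.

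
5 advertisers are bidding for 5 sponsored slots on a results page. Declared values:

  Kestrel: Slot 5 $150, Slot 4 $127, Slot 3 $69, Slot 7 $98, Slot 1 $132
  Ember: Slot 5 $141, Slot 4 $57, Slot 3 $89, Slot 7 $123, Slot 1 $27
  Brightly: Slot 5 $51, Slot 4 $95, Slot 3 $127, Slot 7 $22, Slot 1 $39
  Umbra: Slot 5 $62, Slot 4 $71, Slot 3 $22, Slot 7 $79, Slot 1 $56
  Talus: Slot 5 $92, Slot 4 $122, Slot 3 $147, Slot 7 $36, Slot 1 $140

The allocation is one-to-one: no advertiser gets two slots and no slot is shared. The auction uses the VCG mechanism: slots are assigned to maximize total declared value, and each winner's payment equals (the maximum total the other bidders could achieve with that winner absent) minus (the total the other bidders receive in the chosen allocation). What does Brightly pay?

Brightly pays $12.

Efficient allocation: Kestrel→Slot 4 ($127), Ember→Slot 5 ($141), Brightly→Slot 3 ($127), Umbra→Slot 7 ($79), Talus→Slot 1 ($140); total welfare W = $614.
Brightly receives Slot 3 at value $127, so the others get W − 127 = $487.
Without Brightly: best allocation of the remaining 4 bidders over all 5 slots is Kestrel→Slot 1 ($132), Ember→Slot 5 ($141), Umbra→Slot 7 ($79), Talus→Slot 3 ($147), total $499.
VCG payment = (others' best without Brightly) − (others' welfare with Brightly) = 499 − 487 = $12.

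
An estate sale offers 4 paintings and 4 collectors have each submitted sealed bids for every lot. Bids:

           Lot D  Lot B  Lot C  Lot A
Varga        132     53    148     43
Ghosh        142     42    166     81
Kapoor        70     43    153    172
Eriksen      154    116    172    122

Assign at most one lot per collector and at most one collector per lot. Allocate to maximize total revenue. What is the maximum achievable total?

Max total: $586

Optimal: Varga→Lot D ($132), Ghosh→Lot C ($166), Kapoor→Lot A ($172), Eriksen→Lot B ($116) — total 132+166+172+116 = $586.
Checked against all permutations: $586 is optimal.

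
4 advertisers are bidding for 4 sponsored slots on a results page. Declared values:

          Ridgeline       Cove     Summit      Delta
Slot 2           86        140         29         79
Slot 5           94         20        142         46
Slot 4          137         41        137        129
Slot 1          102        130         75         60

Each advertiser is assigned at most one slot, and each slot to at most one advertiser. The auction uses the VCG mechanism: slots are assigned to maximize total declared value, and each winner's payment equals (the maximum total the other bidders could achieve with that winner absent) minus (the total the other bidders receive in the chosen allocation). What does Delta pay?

Delta pays $35.

Efficient allocation: Ridgeline→Slot 1 ($102), Cove→Slot 2 ($140), Summit→Slot 5 ($142), Delta→Slot 4 ($129); total welfare W = $513.
Delta receives Slot 4 at value $129, so the others get W − 129 = $384.
Without Delta: best allocation of the remaining 3 bidders over all 4 slots is Ridgeline→Slot 4 ($137), Cove→Slot 2 ($140), Summit→Slot 5 ($142), total $419.
VCG payment = (others' best without Delta) − (others' welfare with Delta) = 419 − 384 = $35.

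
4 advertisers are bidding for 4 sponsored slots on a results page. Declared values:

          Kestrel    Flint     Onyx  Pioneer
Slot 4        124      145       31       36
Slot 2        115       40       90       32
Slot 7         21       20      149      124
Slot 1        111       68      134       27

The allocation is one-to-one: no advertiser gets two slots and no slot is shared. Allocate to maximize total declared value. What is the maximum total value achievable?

Max total: $518

Optimal: Kestrel→Slot 2 ($115), Flint→Slot 4 ($145), Onyx→Slot 1 ($134), Pioneer→Slot 7 ($124) — total 115+145+134+124 = $518.
Max-entry greedy (repeatedly take the single best remaining cell) gives $436, worse by 82.
Swapping Pioneer↔Onyx (Pioneer→Slot 1 $27, Onyx→Slot 7 $149) loses 82.
Checked against all permutations: $518 is optimal.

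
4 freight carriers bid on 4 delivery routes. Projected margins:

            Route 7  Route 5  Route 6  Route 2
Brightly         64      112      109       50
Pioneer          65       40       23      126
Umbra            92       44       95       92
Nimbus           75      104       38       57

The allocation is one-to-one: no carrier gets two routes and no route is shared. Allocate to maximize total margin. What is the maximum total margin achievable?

Optimal: Brightly→Route 6 ($109k), Pioneer→Route 2 ($126k), Umbra→Route 7 ($92k), Nimbus→Route 5 ($104k) — total 109+126+92+104 = $431k.
Max-entry greedy (repeatedly take the single best remaining cell) gives $408k, worse by 23.
Every other assignment is strictly worse.

Max total: $431k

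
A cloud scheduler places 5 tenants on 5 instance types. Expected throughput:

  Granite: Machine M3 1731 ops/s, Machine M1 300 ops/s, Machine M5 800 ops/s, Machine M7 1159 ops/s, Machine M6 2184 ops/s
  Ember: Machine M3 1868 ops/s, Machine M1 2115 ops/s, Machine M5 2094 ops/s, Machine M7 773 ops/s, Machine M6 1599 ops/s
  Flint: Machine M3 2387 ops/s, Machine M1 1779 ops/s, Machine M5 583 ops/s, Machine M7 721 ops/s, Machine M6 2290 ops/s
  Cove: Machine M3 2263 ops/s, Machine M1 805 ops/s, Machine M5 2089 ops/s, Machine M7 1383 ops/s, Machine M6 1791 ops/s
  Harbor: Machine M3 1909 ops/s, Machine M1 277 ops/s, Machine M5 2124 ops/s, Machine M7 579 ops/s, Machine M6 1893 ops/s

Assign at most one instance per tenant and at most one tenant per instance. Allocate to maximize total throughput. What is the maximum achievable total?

This is a one-to-one assignment (maximum-weight bipartite matching).
Optimal: Granite→Machine M6 (2184 ops/s), Ember→Machine M1 (2115 ops/s), Flint→Machine M3 (2387 ops/s), Cove→Machine M7 (1383 ops/s), Harbor→Machine M5 (2124 ops/s) — total 2184+2115+2387+1383+2124 = 10193 ops/s.
Row-greedy (each tenant in turn takes its best remaining instance) gives 9354 ops/s, worse by 839.
Swapping Harbor↔Flint (Harbor→Machine M3 1909 ops/s, Flint→Machine M5 583 ops/s) loses 2019.
Checked against all permutations: 10193 ops/s is optimal.

Maximum total: 10193 ops/s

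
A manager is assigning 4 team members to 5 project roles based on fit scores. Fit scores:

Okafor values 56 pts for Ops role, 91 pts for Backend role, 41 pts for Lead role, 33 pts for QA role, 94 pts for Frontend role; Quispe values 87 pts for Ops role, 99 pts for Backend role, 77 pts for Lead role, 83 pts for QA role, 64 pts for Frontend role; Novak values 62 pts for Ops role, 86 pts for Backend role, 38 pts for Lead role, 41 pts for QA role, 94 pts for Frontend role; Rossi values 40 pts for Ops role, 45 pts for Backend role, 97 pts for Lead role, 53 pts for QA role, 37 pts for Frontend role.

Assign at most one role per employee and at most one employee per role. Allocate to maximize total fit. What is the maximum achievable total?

Maximum total: 369 pts

Optimal: Okafor→Backend role (91 pts), Quispe→Ops role (87 pts), Novak→Frontend role (94 pts), Rossi→Lead role (97 pts) — total 91+87+94+97 = 369 pts.
Row-greedy (each employee in turn takes its best remaining role) gives 352 pts, worse by 17.
Next-best assignment: Okafor→Backend role, Quispe→QA role, Novak→Frontend role, Rossi→Lead role = 365 pts.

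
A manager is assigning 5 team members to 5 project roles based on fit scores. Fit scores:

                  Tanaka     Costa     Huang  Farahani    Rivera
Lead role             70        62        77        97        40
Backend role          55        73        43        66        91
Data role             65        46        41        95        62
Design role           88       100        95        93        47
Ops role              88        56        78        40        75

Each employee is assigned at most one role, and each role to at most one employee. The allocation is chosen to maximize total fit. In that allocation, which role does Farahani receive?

Farahani receives Data role.

This is a one-to-one assignment (maximum-weight bipartite matching).
Optimal: Tanaka→Ops role (88 pts), Costa→Design role (100 pts), Huang→Lead role (77 pts), Farahani→Data role (95 pts), Rivera→Backend role (91 pts) — total 88+100+77+95+91 = 451 pts.
Max-entry greedy (repeatedly take the single best remaining cell) gives 417 pts, worse by 34.
Next-best assignment: Tanaka→Lead role, Costa→Design role, Huang→Ops role, Farahani→Data role, Rivera→Backend role = 434 pts.
Farahani's own top role is Lead role (97 pts), but forcing Farahani→Lead role and reassigning the rest optimally gives only 431 pts — worse by 20.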